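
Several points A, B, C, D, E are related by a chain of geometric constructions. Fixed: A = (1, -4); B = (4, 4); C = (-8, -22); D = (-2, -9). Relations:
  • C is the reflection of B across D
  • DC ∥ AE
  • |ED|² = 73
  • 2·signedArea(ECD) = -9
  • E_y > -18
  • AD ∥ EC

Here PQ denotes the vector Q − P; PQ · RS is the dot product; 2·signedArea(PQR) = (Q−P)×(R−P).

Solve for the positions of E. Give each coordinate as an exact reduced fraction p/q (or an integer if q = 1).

E = (-5, -17)

1. E_x = -5  [AD ∥ EC ∩ DC ∥ AE]
2. E_y = -17  [AD ∥ EC ∩ DC ∥ AE]
   → E = (-5, -17)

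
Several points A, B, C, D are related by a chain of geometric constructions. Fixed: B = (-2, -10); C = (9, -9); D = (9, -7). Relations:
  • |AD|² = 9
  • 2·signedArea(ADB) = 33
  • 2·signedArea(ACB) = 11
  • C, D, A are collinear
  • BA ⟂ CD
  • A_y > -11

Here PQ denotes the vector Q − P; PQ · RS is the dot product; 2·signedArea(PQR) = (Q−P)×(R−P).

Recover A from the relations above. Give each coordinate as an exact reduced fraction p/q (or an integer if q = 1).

1. A_x = 9  [C, D, A are collinear ∩ BA ⟂ CD]
2. A_y = -10  [C, D, A are collinear ∩ BA ⟂ CD]
   → A = (9, -10)

A = (9, -10)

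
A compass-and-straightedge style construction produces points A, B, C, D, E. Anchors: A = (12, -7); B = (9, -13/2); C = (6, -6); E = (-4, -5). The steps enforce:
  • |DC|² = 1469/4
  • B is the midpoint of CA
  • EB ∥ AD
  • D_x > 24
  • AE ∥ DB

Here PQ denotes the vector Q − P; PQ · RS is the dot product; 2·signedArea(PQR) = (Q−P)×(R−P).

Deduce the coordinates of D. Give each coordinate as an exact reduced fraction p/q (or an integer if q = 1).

1. D_x = 25  [AE ∥ DB ∩ EB ∥ AD]
2. D_y = -17/2  [AE ∥ DB ∩ EB ∥ AD]
   → D = (25, -17/2)

D = (25, -17/2)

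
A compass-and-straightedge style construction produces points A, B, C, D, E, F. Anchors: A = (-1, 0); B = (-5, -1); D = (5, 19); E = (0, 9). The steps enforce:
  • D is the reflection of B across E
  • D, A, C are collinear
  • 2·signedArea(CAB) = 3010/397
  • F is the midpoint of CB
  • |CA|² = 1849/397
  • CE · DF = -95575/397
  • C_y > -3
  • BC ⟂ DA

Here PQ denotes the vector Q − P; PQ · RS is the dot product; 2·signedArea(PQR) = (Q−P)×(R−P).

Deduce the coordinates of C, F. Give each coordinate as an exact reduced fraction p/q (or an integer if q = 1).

C = (-655/397, -817/397)
F = (-1320/397, -607/397)

1. C_x = -655/397  [D, A, C are collinear ∩ BC ⟂ DA]
2. C_y = -817/397  [D, A, C are collinear ∩ BC ⟂ DA]
   → C = (-655/397, -817/397)
3. F_x = -1320/397  [F is the midpoint of CB]
4. F_y = -607/397  [F is the midpoint of CB]
   → F = (-1320/397, -607/397)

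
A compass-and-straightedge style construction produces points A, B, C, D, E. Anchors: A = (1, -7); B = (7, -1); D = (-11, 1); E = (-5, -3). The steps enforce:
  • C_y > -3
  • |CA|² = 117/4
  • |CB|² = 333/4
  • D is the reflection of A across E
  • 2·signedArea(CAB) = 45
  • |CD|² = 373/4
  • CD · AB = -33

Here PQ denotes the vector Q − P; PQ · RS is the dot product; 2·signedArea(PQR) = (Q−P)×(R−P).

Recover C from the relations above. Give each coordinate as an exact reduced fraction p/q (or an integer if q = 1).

C = (-2, -5/2)

1. C_x = -2  [CD · AB = -33 ∩ 2·signedArea(CAB) = 45]
2. C_y = -5/2  [CD · AB = -33 ∩ 2·signedArea(CAB) = 45]
   → C = (-2, -5/2)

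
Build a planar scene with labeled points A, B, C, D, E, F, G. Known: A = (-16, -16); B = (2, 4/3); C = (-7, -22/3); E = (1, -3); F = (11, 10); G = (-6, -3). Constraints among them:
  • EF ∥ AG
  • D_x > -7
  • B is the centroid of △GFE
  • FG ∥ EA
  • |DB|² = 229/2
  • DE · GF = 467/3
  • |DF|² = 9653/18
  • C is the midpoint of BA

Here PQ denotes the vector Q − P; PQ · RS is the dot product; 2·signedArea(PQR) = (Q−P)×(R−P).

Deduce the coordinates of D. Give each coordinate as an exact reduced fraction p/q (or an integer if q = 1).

D = (-13/2, -31/6)

1. D_x = -13/2  [line -17·x + -13·y + -533/3 = 0 ∩ |DB|² = 229/2]
2. D_y = -31/6  [line -17·x + -13·y + -533/3 = 0 ∩ |DB|² = 229/2]
   → D = (-13/2, -31/6)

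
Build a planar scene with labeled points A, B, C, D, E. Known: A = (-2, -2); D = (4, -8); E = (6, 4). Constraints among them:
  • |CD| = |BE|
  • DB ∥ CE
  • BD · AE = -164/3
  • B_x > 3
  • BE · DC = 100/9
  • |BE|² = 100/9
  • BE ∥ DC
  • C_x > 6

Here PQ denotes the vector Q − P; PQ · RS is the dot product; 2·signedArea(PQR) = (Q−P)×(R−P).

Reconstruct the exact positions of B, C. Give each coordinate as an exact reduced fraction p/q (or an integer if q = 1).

1. B_x = 10/3  [line -8·x + -6·y + 116/3 = 0 ∩ |BE|² = 100/9]
2. B_y = 2  [line -8·x + -6·y + 116/3 = 0 ∩ |BE|² = 100/9]
   → B = (10/3, 2)
3. C_x = 20/3  [DB ∥ CE ∩ BE ∥ DC]
4. C_y = -6  [DB ∥ CE ∩ BE ∥ DC]
   → C = (20/3, -6)

B = (10/3, 2)
C = (20/3, -6)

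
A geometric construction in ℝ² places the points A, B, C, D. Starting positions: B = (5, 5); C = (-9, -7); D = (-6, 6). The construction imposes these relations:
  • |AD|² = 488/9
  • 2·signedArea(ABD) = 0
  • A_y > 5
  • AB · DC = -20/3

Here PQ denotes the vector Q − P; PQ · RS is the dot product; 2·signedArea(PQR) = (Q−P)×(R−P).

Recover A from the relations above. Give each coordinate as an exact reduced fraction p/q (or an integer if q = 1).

A = (4/3, 16/3)

1. A_x = 4/3  [2·signedArea(ABD) = 0 ∩ AB · DC = -20/3]
2. A_y = 16/3  [2·signedArea(ABD) = 0 ∩ AB · DC = -20/3]
   → A = (4/3, 16/3)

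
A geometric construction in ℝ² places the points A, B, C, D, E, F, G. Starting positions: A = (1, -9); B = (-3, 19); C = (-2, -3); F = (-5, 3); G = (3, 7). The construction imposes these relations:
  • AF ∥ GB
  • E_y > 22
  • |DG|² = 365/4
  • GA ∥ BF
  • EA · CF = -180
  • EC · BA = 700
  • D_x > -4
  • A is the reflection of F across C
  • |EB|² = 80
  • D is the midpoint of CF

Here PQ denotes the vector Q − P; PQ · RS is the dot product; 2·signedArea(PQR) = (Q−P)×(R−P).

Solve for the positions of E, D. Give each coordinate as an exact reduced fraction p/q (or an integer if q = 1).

D = (-7/2, 0)
E = (5, 23)

1. E_x = 5  [EC · BA = 700 ∩ EA · CF = -180]
2. E_y = 23  [EC · BA = 700 ∩ EA · CF = -180]
   → E = (5, 23)
3. D_x = -7/2  [D is the midpoint of CF]
4. D_y = 0  [D is the midpoint of CF]
   → D = (-7/2, 0)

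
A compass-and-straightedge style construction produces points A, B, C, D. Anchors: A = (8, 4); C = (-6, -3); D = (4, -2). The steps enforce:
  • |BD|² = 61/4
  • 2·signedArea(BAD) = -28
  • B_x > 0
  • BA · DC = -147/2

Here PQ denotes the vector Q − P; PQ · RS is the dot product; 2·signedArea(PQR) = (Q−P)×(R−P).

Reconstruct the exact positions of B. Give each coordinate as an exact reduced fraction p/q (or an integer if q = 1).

B = (1, 1/2)

1. B_x = 1  [BA · DC = -147/2 ∩ 2·signedArea(BAD) = -28]
2. B_y = 1/2  [BA · DC = -147/2 ∩ 2·signedArea(BAD) = -28]
   → B = (1, 1/2)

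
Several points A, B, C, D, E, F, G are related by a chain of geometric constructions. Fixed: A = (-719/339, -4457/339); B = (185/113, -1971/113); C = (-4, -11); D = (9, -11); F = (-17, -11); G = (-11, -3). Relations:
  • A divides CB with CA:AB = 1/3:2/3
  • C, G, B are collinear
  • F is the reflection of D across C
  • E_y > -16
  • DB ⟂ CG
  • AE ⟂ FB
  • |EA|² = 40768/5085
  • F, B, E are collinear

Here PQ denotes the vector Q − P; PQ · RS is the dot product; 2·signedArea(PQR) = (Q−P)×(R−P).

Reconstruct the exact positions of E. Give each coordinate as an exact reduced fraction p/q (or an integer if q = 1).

1. E_x = -1721/565  [F, B, E are collinear ∩ AE ⟂ FB]
2. E_y = -26821/1695  [F, B, E are collinear ∩ AE ⟂ FB]
   → E = (-1721/565, -26821/1695)

E = (-1721/565, -26821/1695)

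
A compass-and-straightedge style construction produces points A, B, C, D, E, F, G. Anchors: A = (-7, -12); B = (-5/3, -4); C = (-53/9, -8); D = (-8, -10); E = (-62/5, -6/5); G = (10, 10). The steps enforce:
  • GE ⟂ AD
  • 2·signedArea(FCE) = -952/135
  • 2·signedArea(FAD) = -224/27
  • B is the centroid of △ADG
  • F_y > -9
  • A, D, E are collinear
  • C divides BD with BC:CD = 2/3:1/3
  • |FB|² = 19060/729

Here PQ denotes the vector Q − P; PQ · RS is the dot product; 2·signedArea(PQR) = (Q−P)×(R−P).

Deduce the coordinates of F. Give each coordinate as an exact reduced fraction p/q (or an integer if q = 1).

F = (-131/27, -8)

1. F_x = -131/27  [2·signedArea(FCE) = -952/135 ∩ 2·signedArea(FAD) = -224/27]
2. F_y = -8  [2·signedArea(FCE) = -952/135 ∩ 2·signedArea(FAD) = -224/27]
   → F = (-131/27, -8)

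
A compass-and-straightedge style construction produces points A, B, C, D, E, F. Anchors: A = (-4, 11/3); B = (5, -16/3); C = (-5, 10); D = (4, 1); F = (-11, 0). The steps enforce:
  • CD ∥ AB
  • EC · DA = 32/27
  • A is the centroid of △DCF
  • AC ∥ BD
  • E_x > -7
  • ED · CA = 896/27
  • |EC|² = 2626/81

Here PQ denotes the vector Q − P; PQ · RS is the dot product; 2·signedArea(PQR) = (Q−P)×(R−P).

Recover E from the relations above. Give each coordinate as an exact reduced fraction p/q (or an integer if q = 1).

1. E_x = -20/3  [ED · CA = 896/27 ∩ EC · DA = 32/27]
2. E_y = 41/9  [ED · CA = 896/27 ∩ EC · DA = 32/27]
   → E = (-20/3, 41/9)

E = (-20/3, 41/9)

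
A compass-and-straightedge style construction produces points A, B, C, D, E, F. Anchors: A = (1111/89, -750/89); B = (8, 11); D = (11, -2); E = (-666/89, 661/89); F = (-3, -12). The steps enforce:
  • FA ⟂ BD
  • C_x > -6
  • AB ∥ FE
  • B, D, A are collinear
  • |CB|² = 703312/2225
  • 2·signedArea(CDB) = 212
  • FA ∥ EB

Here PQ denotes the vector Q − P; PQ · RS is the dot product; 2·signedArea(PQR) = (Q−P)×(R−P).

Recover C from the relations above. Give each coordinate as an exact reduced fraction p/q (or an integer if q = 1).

C = (-2532/445, -153/445)

1. C_x = -2532/445  [line -13·x + -3·y + -75 = 0 ∩ |CB|² = 703312/2225]
2. C_y = -153/445  [line -13·x + -3·y + -75 = 0 ∩ |CB|² = 703312/2225]
   → C = (-2532/445, -153/445)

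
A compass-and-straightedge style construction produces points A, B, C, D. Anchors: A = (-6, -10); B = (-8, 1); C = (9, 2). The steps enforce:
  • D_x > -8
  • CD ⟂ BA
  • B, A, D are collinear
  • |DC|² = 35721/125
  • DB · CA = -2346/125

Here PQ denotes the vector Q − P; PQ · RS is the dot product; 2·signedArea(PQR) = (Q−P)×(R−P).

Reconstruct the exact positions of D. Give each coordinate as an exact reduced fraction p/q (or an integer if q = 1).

D = (-954/125, -128/125)

1. D_x = -954/125  [B, A, D are collinear ∩ CD ⟂ BA]
2. D_y = -128/125  [B, A, D are collinear ∩ CD ⟂ BA]
   → D = (-954/125, -128/125)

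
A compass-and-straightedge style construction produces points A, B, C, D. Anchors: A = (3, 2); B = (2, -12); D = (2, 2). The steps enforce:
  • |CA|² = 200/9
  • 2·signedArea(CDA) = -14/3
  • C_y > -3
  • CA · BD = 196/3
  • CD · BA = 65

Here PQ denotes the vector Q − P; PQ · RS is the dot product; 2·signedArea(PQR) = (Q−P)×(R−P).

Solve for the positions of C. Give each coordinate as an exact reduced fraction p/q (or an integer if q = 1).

1. C_x = 7/3  [2·signedArea(CDA) = -14/3 ∩ CD · BA = 65]
2. C_y = -8/3  [2·signedArea(CDA) = -14/3 ∩ CD · BA = 65]
   → C = (7/3, -8/3)

C = (7/3, -8/3)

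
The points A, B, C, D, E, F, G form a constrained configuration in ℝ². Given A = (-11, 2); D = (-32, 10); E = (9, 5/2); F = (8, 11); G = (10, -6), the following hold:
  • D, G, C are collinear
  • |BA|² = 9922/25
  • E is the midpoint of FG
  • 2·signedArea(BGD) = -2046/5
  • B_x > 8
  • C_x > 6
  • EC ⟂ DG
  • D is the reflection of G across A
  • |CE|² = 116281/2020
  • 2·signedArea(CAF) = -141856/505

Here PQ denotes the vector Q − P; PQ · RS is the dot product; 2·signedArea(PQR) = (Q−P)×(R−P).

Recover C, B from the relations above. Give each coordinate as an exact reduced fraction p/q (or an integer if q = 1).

B = (44/5, 21/5)
C = (3181/505, -2318/505)

1. C_x = 3181/505  [D, G, C are collinear ∩ EC ⟂ DG]
2. C_y = -2318/505  [D, G, C are collinear ∩ EC ⟂ DG]
   → C = (3181/505, -2318/505)
3. B_x = 44/5  [line -16·x + -42·y + 1586/5 = 0 ∩ |BA|² = 9922/25]
4. B_y = 21/5  [line -16·x + -42·y + 1586/5 = 0 ∩ |BA|² = 9922/25]
   → B = (44/5, 21/5)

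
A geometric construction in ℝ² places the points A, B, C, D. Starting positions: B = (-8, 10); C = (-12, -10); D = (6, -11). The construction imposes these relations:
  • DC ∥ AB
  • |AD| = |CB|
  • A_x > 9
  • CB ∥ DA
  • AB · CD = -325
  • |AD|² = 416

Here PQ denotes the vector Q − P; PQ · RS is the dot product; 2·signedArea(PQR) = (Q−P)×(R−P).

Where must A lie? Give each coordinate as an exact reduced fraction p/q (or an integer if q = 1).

A = (10, 9)

1. A_x = 10  [DC ∥ AB ∩ CB ∥ DA]
2. A_y = 9  [DC ∥ AB ∩ CB ∥ DA]
   → A = (10, 9)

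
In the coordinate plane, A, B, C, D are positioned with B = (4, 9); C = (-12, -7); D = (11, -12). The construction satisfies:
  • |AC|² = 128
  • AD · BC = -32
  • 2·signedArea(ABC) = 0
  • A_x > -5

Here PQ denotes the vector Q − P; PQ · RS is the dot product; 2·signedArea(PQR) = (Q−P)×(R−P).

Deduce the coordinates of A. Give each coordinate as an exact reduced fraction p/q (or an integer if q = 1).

A = (-4, 1)

1. A_x = -4  [2·signedArea(ABC) = 0 ∩ AD · BC = -32]
2. A_y = 1  [2·signedArea(ABC) = 0 ∩ AD · BC = -32]
   → A = (-4, 1)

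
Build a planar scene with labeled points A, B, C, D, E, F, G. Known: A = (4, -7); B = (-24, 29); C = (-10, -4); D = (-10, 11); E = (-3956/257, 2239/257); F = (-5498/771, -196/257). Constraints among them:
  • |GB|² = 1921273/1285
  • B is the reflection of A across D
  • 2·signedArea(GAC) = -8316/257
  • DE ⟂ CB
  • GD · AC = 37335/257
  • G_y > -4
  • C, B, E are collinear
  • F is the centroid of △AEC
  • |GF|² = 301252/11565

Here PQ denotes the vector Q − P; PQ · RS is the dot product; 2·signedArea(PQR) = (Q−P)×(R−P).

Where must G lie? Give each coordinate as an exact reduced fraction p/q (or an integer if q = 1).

1. G_x = -3442/1285  [2·signedArea(GAC) = -8316/257 ∩ GD · AC = 37335/257]
2. G_y = -4186/1285  [2·signedArea(GAC) = -8316/257 ∩ GD · AC = 37335/257]
   → G = (-3442/1285, -4186/1285)

G = (-3442/1285, -4186/1285)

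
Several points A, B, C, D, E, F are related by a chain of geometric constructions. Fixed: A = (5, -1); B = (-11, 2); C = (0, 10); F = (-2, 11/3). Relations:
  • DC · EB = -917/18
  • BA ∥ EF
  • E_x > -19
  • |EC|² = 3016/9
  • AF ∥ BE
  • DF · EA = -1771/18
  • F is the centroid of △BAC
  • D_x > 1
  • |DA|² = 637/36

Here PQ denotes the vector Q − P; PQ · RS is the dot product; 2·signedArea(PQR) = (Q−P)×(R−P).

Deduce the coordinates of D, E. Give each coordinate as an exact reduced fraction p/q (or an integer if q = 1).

D = (3/2, 4/3)
E = (-18, 20/3)

1. E_x = -18  [BA ∥ EF ∩ AF ∥ BE]
2. E_y = 20/3  [BA ∥ EF ∩ AF ∥ BE]
   → E = (-18, 20/3)
3. D_x = 3/2  [DC · EB = -917/18 ∩ DF · EA = -1771/18]
4. D_y = 4/3  [DC · EB = -917/18 ∩ DF · EA = -1771/18]
   → D = (3/2, 4/3)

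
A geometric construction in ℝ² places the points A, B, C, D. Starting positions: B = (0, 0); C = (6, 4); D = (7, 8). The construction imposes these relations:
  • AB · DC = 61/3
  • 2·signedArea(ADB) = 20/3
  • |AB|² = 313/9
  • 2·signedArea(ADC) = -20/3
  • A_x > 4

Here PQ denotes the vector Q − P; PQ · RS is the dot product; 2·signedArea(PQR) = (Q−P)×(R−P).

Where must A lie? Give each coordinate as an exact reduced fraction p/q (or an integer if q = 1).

1. A_x = 13/3  [2·signedArea(ADB) = 20/3 ∩ 2·signedArea(ADC) = -20/3]
2. A_y = 4  [2·signedArea(ADB) = 20/3 ∩ 2·signedArea(ADC) = -20/3]
   → A = (13/3, 4)

A = (13/3, 4)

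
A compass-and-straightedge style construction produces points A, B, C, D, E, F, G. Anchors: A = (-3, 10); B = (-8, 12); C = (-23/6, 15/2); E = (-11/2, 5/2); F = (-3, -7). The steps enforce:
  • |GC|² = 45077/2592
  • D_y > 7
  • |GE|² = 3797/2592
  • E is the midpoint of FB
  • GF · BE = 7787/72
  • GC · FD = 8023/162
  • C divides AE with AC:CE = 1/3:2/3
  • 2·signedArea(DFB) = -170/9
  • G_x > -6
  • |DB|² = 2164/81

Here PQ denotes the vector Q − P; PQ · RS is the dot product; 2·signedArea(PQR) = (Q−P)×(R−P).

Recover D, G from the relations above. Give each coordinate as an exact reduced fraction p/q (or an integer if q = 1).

D = (-52/9, 22/3)
G = (-401/72, 89/24)

1. G_x = -401/72  [line -5/2·x + 19/2·y + -3539/72 = 0 ∩ |GE|² = 3797/2592]
2. G_y = 89/24  [line -5/2·x + 19/2·y + -3539/72 = 0 ∩ |GE|² = 3797/2592]
   → G = (-401/72, 89/24)
3. D_x = -52/9  [2·signedArea(DFB) = -170/9 ∩ GC · FD = 8023/162]
4. D_y = 22/3  [2·signedArea(DFB) = -170/9 ∩ GC · FD = 8023/162]
   → D = (-52/9, 22/3)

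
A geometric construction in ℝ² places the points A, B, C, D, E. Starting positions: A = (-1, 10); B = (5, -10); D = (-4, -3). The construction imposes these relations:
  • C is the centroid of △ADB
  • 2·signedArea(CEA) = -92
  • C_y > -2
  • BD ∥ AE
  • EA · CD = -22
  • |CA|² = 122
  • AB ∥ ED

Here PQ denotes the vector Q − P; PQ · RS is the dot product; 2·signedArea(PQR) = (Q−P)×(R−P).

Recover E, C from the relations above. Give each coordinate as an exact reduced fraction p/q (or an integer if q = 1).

1. E_x = -10  [AB ∥ ED ∩ BD ∥ AE]
2. E_y = 17  [AB ∥ ED ∩ BD ∥ AE]
   → E = (-10, 17)
3. C_x = 0  [C is the centroid of △ADB]
4. C_y = -1  [C is the centroid of △ADB]
   → C = (0, -1)

C = (0, -1)
E = (-10, 17)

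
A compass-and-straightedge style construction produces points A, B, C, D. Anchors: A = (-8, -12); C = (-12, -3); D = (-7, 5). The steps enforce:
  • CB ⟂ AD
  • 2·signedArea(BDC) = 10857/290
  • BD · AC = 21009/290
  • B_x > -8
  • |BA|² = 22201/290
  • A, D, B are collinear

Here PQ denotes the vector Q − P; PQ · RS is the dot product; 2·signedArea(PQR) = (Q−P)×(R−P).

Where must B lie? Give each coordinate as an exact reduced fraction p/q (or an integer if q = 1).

B = (-2171/290, -947/290)

1. B_x = -2171/290  [A, D, B are collinear ∩ CB ⟂ AD]
2. B_y = -947/290  [A, D, B are collinear ∩ CB ⟂ AD]
   → B = (-2171/290, -947/290)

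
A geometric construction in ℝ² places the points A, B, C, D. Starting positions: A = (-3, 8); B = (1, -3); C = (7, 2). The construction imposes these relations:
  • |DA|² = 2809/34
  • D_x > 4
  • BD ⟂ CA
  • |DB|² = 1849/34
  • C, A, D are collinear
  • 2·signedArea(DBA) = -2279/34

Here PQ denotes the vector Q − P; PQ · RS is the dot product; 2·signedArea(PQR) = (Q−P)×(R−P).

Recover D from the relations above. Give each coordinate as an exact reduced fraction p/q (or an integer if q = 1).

1. D_x = 163/34  [C, A, D are collinear ∩ BD ⟂ CA]
2. D_y = 113/34  [C, A, D are collinear ∩ BD ⟂ CA]
   → D = (163/34, 113/34)

D = (163/34, 113/34)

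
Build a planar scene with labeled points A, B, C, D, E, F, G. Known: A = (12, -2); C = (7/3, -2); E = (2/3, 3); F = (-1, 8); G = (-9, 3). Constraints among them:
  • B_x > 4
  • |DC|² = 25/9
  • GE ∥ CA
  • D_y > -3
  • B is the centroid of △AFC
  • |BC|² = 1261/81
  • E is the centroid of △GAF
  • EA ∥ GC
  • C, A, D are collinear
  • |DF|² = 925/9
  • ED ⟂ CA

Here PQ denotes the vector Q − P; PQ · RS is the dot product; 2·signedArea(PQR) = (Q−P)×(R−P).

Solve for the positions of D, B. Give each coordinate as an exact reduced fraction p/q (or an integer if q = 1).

1. D_x = 2/3  [C, A, D are collinear ∩ ED ⟂ CA]
2. D_y = -2  [C, A, D are collinear ∩ ED ⟂ CA]
   → D = (2/3, -2)
3. B_x = 40/9  [B is the centroid of △AFC]
4. B_y = 4/3  [B is the centroid of △AFC]
   → B = (40/9, 4/3)

B = (40/9, 4/3)
D = (2/3, -2)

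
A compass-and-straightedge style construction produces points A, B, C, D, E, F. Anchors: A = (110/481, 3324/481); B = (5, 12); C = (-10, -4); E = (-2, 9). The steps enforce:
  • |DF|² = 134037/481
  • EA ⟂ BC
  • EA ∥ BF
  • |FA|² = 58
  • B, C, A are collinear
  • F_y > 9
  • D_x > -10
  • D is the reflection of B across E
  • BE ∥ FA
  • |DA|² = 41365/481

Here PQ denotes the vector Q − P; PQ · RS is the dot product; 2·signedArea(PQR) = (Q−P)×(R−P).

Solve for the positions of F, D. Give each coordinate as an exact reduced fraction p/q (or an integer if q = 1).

1. F_x = 3477/481  [BE ∥ FA ∩ EA ∥ BF]
2. F_y = 4767/481  [BE ∥ FA ∩ EA ∥ BF]
   → F = (3477/481, 4767/481)
3. D_x = -9  [D is the reflection of B across E]
4. D_y = 6  [D is the reflection of B across E]
   → D = (-9, 6)

D = (-9, 6)
F = (3477/481, 4767/481)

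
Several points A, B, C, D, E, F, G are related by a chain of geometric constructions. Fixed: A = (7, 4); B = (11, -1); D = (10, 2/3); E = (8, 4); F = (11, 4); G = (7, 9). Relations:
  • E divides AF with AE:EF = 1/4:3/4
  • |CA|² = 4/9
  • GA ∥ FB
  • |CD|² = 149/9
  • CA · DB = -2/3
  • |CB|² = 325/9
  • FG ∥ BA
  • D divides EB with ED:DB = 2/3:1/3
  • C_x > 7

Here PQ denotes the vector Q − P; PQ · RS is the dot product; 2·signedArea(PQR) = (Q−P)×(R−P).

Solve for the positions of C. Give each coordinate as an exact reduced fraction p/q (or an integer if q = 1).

1. C_x = 23/3  [line -1·x + 5/3·y + 1 = 0 ∩ |CA|² = 4/9]
2. C_y = 4  [line -1·x + 5/3·y + 1 = 0 ∩ |CA|² = 4/9]
   → C = (23/3, 4)

C = (23/3, 4)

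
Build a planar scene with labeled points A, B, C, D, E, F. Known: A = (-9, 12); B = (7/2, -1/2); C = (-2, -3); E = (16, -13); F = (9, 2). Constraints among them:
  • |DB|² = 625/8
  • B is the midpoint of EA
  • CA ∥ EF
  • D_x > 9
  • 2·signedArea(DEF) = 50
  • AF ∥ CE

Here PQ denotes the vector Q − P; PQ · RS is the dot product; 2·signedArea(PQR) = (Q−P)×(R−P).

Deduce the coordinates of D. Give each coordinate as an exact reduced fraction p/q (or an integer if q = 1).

1. D_x = 39/4  [line -15·x + -7·y + 99 = 0 ∩ |DB|² = 625/8]
2. D_y = -27/4  [line -15·x + -7·y + 99 = 0 ∩ |DB|² = 625/8]
   → D = (39/4, -27/4)

D = (39/4, -27/4)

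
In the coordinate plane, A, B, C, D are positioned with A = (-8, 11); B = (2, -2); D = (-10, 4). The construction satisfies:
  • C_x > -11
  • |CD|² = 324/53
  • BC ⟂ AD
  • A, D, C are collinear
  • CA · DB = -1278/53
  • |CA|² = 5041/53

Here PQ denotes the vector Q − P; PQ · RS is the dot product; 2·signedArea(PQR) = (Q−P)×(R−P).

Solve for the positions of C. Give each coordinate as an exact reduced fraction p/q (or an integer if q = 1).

C = (-566/53, 86/53)

1. C_x = -566/53  [A, D, C are collinear ∩ BC ⟂ AD]
2. C_y = 86/53  [A, D, C are collinear ∩ BC ⟂ AD]
   → C = (-566/53, 86/53)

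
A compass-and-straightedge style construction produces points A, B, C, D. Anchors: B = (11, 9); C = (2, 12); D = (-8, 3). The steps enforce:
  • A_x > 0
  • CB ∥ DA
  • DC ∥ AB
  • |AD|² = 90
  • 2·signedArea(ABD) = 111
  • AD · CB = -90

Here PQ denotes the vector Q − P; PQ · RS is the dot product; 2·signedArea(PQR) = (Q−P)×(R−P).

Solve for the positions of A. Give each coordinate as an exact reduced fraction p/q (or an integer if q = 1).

A = (1, 0)

1. A_x = 1  [DC ∥ AB ∩ CB ∥ DA]
2. A_y = 0  [DC ∥ AB ∩ CB ∥ DA]
   → A = (1, 0)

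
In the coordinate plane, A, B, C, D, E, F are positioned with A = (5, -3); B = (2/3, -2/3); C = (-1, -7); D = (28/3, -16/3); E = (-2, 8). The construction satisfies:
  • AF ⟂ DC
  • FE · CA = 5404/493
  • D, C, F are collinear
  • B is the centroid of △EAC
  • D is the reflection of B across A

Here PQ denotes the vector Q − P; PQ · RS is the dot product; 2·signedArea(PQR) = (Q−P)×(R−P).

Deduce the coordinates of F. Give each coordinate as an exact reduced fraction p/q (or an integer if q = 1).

1. F_x = 2700/493  [D, C, F are collinear ∩ AF ⟂ DC]
2. F_y = -2936/493  [D, C, F are collinear ∩ AF ⟂ DC]
   → F = (2700/493, -2936/493)

F = (2700/493, -2936/493)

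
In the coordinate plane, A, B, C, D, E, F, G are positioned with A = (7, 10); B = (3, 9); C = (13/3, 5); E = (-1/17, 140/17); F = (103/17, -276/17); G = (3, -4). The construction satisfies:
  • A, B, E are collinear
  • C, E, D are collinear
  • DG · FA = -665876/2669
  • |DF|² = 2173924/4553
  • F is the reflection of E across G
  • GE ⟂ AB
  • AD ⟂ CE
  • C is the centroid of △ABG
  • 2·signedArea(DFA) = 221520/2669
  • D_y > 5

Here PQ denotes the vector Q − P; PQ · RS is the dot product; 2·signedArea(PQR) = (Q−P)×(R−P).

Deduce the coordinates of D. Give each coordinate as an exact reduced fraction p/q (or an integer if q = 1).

1. D_x = 284407/77401  [C, E, D are collinear ∩ AD ⟂ CE]
2. D_y = 424570/77401  [C, E, D are collinear ∩ AD ⟂ CE]
   → D = (284407/77401, 424570/77401)

D = (284407/77401, 424570/77401)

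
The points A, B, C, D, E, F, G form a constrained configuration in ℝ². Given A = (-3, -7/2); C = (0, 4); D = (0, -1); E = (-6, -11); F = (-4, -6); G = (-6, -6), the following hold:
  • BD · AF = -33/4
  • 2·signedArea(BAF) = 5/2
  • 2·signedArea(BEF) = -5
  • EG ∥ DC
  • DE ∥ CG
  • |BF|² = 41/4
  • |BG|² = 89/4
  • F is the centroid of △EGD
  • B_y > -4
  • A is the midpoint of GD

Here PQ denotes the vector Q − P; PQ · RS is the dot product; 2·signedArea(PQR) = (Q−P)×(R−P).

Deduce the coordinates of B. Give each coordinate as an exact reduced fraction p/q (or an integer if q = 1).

1. B_x = -2  [2·signedArea(BEF) = -5 ∩ BD · AF = -33/4]
2. B_y = -7/2  [2·signedArea(BEF) = -5 ∩ BD · AF = -33/4]
   → B = (-2, -7/2)

B = (-2, -7/2)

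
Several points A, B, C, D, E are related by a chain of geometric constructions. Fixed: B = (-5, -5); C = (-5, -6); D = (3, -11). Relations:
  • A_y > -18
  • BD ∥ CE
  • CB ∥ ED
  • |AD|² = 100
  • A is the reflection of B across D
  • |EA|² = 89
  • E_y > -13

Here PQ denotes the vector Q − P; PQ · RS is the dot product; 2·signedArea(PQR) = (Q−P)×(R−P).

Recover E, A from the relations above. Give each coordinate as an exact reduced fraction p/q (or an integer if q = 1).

1. E_x = 3  [CB ∥ ED ∩ BD ∥ CE]
2. E_y = -12  [CB ∥ ED ∩ BD ∥ CE]
   → E = (3, -12)
3. A_x = 11  [A is the reflection of B across D]
4. A_y = -17  [A is the reflection of B across D]
   → A = (11, -17)

A = (11, -17)
E = (3, -12)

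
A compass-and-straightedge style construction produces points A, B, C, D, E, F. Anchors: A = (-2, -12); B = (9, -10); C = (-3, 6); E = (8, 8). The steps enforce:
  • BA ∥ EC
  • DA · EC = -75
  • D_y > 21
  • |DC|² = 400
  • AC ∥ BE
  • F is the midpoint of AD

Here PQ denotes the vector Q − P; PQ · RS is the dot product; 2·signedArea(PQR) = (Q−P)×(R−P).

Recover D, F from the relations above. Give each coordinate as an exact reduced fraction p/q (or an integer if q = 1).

D = (-15, 22)
F = (-17/2, 5)

1. D_x = -15  [line 11·x + 2·y + 121 = 0 ∩ |DC|² = 400]
2. D_y = 22  [line 11·x + 2·y + 121 = 0 ∩ |DC|² = 400]
   → D = (-15, 22)
3. F_x = -17/2  [F is the midpoint of AD]
4. F_y = 5  [F is the midpoint of AD]
   → F = (-17/2, 5)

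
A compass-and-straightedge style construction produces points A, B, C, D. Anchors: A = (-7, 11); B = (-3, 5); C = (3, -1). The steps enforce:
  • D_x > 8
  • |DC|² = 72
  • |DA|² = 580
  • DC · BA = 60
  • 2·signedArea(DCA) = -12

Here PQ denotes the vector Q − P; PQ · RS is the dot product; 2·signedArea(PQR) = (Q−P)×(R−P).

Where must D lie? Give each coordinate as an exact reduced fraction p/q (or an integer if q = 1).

D = (9, -7)

1. D_x = 9  [2·signedArea(DCA) = -12 ∩ DC · BA = 60]
2. D_y = -7  [2·signedArea(DCA) = -12 ∩ DC · BA = 60]
   → D = (9, -7)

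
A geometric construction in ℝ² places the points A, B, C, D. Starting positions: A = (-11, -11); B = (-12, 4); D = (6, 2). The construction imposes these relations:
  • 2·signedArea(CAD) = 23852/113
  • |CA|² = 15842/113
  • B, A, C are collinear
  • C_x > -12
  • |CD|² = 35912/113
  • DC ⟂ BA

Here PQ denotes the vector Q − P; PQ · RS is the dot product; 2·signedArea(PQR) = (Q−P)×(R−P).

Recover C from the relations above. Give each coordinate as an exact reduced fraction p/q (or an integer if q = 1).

1. C_x = -1332/113  [B, A, C are collinear ∩ DC ⟂ BA]
2. C_y = 92/113  [B, A, C are collinear ∩ DC ⟂ BA]
   → C = (-1332/113, 92/113)

C = (-1332/113, 92/113)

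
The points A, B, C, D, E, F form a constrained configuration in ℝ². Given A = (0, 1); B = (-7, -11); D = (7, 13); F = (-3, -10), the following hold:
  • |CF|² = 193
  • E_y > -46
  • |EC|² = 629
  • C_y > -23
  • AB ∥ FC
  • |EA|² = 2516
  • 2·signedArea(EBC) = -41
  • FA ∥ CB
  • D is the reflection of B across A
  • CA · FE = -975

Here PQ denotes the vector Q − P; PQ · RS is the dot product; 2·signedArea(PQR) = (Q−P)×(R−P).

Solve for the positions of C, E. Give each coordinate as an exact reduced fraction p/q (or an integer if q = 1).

1. C_x = -10  [FA ∥ CB ∩ AB ∥ FC]
2. C_y = -22  [FA ∥ CB ∩ AB ∥ FC]
   → C = (-10, -22)
3. E_x = -20  [2·signedArea(EBC) = -41 ∩ CA · FE = -975]
4. E_y = -45  [2·signedArea(EBC) = -41 ∩ CA · FE = -975]
   → E = (-20, -45)

C = (-10, -22)
E = (-20, -45)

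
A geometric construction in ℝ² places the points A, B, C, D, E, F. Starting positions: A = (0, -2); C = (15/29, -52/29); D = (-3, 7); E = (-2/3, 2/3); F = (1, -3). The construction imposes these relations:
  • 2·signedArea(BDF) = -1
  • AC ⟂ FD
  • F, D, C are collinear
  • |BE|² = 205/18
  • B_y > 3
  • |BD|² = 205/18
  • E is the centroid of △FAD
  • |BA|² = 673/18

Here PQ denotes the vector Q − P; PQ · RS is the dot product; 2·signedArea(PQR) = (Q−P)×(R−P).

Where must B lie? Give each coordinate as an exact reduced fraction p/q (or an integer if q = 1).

1. B_x = -11/6  [line 10·x + 4·y + 3 = 0 ∩ |BE|² = 205/18]
2. B_y = 23/6  [line 10·x + 4·y + 3 = 0 ∩ |BE|² = 205/18]
   → B = (-11/6, 23/6)

B = (-11/6, 23/6)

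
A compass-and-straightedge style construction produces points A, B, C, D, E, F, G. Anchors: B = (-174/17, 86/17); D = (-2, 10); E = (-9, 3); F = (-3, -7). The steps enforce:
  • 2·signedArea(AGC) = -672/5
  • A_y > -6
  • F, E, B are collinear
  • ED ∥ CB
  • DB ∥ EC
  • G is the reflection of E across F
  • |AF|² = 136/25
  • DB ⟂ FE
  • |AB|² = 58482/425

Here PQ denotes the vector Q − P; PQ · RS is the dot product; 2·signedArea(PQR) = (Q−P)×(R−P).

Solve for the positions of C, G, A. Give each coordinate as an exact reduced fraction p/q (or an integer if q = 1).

A = (-21/5, -5)
C = (-293/17, -33/17)
G = (3, -17)

1. C_x = -293/17  [ED ∥ CB ∩ DB ∥ EC]
2. C_y = -33/17  [ED ∥ CB ∩ DB ∥ EC]
   → C = (-293/17, -33/17)
3. G_x = 3  [G is the reflection of E across F]
4. G_y = -17  [G is the reflection of E across F]
   → G = (3, -17)
5. A_x = -21/5  [line -256/17·x + -344/17·y + -13976/85 = 0 ∩ |AF|² = 136/25]
6. A_y = -5  [line -256/17·x + -344/17·y + -13976/85 = 0 ∩ |AF|² = 136/25]
   → A = (-21/5, -5)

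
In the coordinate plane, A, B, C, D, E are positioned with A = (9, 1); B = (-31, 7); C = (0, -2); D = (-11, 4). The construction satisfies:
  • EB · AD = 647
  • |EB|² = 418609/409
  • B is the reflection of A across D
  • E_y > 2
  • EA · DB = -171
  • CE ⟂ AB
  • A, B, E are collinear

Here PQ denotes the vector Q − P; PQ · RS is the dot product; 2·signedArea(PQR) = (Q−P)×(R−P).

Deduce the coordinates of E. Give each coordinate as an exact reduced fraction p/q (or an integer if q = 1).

1. E_x = 261/409  [A, B, E are collinear ∩ CE ⟂ AB]
2. E_y = 922/409  [A, B, E are collinear ∩ CE ⟂ AB]
   → E = (261/409, 922/409)

E = (261/409, 922/409)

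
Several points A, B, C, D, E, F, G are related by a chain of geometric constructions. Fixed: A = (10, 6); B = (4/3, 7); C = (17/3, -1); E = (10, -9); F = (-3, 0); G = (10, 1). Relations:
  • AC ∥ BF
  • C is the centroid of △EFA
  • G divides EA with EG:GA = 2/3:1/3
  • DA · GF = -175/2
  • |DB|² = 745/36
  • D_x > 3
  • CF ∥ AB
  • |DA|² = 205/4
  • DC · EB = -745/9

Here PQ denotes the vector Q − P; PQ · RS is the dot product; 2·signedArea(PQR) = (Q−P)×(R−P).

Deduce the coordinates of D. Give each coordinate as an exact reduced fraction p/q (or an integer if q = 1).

D = (7/2, 3)

1. D_x = 7/2  [DA · GF = -175/2 ∩ DC · EB = -745/9]
2. D_y = 3  [DA · GF = -175/2 ∩ DC · EB = -745/9]
   → D = (7/2, 3)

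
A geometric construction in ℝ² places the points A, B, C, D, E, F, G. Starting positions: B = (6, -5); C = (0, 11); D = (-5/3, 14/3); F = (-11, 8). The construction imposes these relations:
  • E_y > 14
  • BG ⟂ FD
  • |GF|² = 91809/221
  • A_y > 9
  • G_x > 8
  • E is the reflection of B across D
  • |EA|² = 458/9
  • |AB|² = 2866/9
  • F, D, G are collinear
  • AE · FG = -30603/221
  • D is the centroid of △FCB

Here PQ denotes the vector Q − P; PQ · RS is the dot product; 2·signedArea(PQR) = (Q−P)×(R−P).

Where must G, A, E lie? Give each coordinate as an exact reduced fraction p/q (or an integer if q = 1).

A = (-11/3, 10)
E = (-28/3, 43/3)
G = (1811/221, 253/221)

1. G_x = 1811/221  [F, D, G are collinear ∩ BG ⟂ FD]
2. G_y = 253/221  [F, D, G are collinear ∩ BG ⟂ FD]
   → G = (1811/221, 253/221)
3. E_x = -28/3  [E is the reflection of B across D]
4. E_y = 43/3  [E is the reflection of B across D]
   → E = (-28/3, 43/3)
5. A_x = -11/3  [line -4242/221·x + 1515/221·y + -30704/221 = 0 ∩ |AB|² = 2866/9]
6. A_y = 10  [line -4242/221·x + 1515/221·y + -30704/221 = 0 ∩ |AB|² = 2866/9]
   → A = (-11/3, 10)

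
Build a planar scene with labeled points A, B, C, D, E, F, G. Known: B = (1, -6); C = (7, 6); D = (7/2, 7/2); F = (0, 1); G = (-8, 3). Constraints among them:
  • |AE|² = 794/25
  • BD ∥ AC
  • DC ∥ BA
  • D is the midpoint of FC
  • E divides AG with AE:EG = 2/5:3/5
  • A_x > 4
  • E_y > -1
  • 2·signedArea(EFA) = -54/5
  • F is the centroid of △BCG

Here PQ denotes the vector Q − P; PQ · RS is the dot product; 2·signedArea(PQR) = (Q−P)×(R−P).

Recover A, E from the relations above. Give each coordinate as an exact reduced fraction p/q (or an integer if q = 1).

1. A_x = 9/2  [BD ∥ AC ∩ DC ∥ BA]
2. A_y = -7/2  [BD ∥ AC ∩ DC ∥ BA]
   → A = (9/2, -7/2)
3. E_x = -1/2  [E divides AG with AE:EG = 2/5:3/5]
4. E_y = -9/10  [E divides AG with AE:EG = 2/5:3/5]
   → E = (-1/2, -9/10)

A = (9/2, -7/2)
E = (-1/2, -9/10)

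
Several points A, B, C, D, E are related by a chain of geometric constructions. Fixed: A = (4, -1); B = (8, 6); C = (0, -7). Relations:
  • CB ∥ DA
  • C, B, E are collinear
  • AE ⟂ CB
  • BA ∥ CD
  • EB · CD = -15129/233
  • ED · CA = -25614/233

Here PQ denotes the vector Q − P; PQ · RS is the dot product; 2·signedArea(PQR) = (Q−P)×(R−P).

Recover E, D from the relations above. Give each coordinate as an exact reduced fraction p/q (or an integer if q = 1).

1. E_x = 880/233  [C, B, E are collinear ∩ AE ⟂ CB]
2. E_y = -201/233  [C, B, E are collinear ∩ AE ⟂ CB]
   → E = (880/233, -201/233)
3. D_x = -4  [CB ∥ DA ∩ BA ∥ CD]
4. D_y = -14  [CB ∥ DA ∩ BA ∥ CD]
   → D = (-4, -14)

D = (-4, -14)
E = (880/233, -201/233)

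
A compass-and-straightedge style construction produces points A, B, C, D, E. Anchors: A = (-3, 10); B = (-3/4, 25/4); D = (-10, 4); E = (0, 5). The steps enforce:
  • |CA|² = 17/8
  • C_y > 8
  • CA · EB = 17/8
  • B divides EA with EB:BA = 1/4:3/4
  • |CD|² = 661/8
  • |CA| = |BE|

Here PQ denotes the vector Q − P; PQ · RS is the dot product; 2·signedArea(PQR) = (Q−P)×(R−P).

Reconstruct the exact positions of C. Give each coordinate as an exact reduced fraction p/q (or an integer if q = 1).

C = (-9/4, 35/4)

1. C_x = -9/4  [line 3/4·x + -5/4·y + 101/8 = 0 ∩ |CA|² = 17/8]
2. C_y = 35/4  [line 3/4·x + -5/4·y + 101/8 = 0 ∩ |CA|² = 17/8]
   → C = (-9/4, 35/4)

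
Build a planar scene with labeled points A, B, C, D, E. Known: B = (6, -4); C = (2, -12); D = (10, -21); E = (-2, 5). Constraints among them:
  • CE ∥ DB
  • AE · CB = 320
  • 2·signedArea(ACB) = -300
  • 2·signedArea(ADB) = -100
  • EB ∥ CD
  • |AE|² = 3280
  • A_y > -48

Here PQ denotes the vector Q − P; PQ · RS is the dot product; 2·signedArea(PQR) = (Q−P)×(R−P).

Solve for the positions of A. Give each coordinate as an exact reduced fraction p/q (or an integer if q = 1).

1. A_x = 22  [2·signedArea(ACB) = -300 ∩ 2·signedArea(ADB) = -100]
2. A_y = -47  [2·signedArea(ACB) = -300 ∩ 2·signedArea(ADB) = -100]
   → A = (22, -47)

A = (22, -47)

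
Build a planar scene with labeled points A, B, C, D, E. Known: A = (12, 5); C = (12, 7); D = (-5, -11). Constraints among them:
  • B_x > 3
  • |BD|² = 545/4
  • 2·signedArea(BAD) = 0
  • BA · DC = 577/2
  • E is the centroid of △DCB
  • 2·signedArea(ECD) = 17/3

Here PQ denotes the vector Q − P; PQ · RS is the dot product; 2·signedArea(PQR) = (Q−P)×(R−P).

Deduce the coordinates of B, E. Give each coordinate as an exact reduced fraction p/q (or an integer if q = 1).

1. B_x = 7/2  [2·signedArea(BAD) = 0 ∩ BA · DC = 577/2]
2. B_y = -3  [2·signedArea(BAD) = 0 ∩ BA · DC = 577/2]
   → B = (7/2, -3)
3. E_x = 7/2  [E is the centroid of △DCB]
4. E_y = -7/3  [E is the centroid of △DCB]
   → E = (7/2, -7/3)

B = (7/2, -3)
E = (7/2, -7/3)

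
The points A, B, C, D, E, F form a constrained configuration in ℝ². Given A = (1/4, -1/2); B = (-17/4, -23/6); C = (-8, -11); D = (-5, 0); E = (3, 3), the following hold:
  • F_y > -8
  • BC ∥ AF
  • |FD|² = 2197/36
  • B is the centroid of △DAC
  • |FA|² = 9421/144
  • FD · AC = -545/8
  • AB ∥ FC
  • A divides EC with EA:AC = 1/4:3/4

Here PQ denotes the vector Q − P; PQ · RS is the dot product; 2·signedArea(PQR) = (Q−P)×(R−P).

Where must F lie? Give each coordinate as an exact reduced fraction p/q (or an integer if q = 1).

F = (-7/2, -23/3)

1. F_x = -7/2  [AB ∥ FC ∩ BC ∥ AF]
2. F_y = -23/3  [AB ∥ FC ∩ BC ∥ AF]
   → F = (-7/2, -23/3)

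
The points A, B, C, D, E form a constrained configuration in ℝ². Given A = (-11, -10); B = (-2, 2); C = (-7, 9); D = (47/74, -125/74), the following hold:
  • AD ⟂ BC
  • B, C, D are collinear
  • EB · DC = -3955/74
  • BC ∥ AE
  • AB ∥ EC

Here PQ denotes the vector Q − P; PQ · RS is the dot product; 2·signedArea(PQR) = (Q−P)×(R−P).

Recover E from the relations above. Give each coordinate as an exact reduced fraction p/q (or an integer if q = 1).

E = (-16, -3)

1. E_x = -16  [AB ∥ EC ∩ BC ∥ AE]
2. E_y = -3  [AB ∥ EC ∩ BC ∥ AE]
   → E = (-16, -3)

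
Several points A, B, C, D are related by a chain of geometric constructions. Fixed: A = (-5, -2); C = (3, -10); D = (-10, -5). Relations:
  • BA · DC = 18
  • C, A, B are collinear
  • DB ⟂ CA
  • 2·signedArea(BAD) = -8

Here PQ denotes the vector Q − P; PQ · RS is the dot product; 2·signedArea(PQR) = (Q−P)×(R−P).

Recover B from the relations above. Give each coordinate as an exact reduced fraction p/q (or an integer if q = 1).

B = (-6, -1)

1. B_x = -6  [C, A, B are collinear ∩ DB ⟂ CA]
2. B_y = -1  [C, A, B are collinear ∩ DB ⟂ CA]
   → B = (-6, -1)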